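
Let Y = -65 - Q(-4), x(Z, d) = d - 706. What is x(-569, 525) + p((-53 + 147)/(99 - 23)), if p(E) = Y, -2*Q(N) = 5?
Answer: -487/2 ≈ -243.50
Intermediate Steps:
Q(N) = -5/2 (Q(N) = -½*5 = -5/2)
x(Z, d) = -706 + d
Y = -125/2 (Y = -65 - 1*(-5/2) = -65 + 5/2 = -125/2 ≈ -62.500)
p(E) = -125/2
x(-569, 525) + p((-53 + 147)/(99 - 23)) = (-706 + 525) - 125/2 = -181 - 125/2 = -487/2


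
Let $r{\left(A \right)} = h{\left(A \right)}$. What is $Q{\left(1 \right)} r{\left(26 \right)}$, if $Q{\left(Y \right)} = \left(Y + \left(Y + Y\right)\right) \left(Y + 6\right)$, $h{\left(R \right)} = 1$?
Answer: $21$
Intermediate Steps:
$Q{\left(Y \right)} = 3 Y \left(6 + Y\right)$ ($Q{\left(Y \right)} = \left(Y + 2 Y\right) \left(6 + Y\right) = 3 Y \left(6 + Y\right)$)
$r{\left(A \right)} = 1$
$Q{\left(1 \right)} r{\left(26 \right)} = 3 \cdot 1 \left(6 + 1\right) 1 = 3 \cdot 1 \cdot 7 \cdot 1 = 21 \cdot 1 = 21$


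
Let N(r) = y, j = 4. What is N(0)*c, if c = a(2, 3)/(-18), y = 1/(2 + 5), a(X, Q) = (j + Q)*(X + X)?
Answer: -2/9 ≈ -0.22222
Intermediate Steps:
a(X, Q) = 2*X*(4 + Q) (a(X, Q) = (4 + Q)*(X + X) = (4 + Q)*(2*X) = 2*X*(4 + Q))
y = ⅐ (y = 1/7 = ⅐ ≈ 0.14286)
N(r) = ⅐
c = -14/9 (c = (2*2*(4 + 3))/(-18) = (2*2*7)*(-1/18) = 28*(-1/18) = -14/9 ≈ -1.5556)
N(0)*c = (⅐)*(-14/9) = -2/9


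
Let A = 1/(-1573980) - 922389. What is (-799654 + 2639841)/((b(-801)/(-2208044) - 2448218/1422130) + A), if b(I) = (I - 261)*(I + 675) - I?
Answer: -113688936091969395325590/56986396883160093635431 ≈ -1.9950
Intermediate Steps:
b(I) = -I + (-261 + I)*(675 + I) (b(I) = (-261 + I)*(675 + I) - I = -I + (-261 + I)*(675 + I))
A = -1451821838221/1573980 (A = -1/1573980 - 922389 = -1451821838221/1573980 ≈ -9.2239e+5)
(-799654 + 2639841)/((b(-801)/(-2208044) - 2448218/1422130) + A) = (-799654 + 2639841)/(((-176175 + (-801)² + 413*(-801))/(-2208044) - 2448218/1422130) - 1451821838221/1573980) = 1840187/(((-176175 + 641601 - 330813)*(-1/2208044) - 2448218*1/1422130) - 1451821838221/1573980) = 1840187/((134613*(-1/2208044) - 1224109/711065) - 1451821838221/1573980) = 1840187/((-134613/2208044 - 1224109/711065) - 1451821838221/1573980) = 1840187/(-2798605125641/1570062806860 - 1451821838221/1573980) = 1840187/(-56986396883160093635431/61781186418537570) = 1840187*(-61781186418537570/56986396883160093635431) = -113688936091969395325590/56986396883160093635431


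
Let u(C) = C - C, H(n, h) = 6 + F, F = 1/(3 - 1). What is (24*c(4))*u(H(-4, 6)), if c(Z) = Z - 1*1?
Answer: 0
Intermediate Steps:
c(Z) = -1 + Z (c(Z) = Z - 1 = -1 + Z)
F = ½ (F = 1/2 = ½ ≈ 0.50000)
H(n, h) = 13/2 (H(n, h) = 6 + ½ = 13/2)
u(C) = 0
(24*c(4))*u(H(-4, 6)) = (24*(-1 + 4))*0 = (24*3)*0 = 72*0 = 0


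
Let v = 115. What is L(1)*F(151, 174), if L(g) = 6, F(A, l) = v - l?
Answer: -354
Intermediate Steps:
F(A, l) = 115 - l
L(1)*F(151, 174) = 6*(115 - 1*174) = 6*(115 - 174) = 6*(-59) = -354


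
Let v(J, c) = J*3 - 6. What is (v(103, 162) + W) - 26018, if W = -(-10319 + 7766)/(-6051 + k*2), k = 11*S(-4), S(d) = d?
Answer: -157866938/6139 ≈ -25715.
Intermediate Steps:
v(J, c) = -6 + 3*J (v(J, c) = 3*J - 6 = -6 + 3*J)
k = -44 (k = 11*(-4) = -44)
W = -2553/6139 (W = -(-10319 + 7766)/(-6051 - 44*2) = -(-2553)/(-6051 - 88) = -(-2553)/(-6139) = -(-2553)*(-1)/6139 = -1*2553/6139 = -2553/6139 ≈ -0.41587)
(v(103, 162) + W) - 26018 = ((-6 + 3*103) - 2553/6139) - 26018 = ((-6 + 309) - 2553/6139) - 26018 = (303 - 2553/6139) - 26018 = 1857564/6139 - 26018 = -157866938/6139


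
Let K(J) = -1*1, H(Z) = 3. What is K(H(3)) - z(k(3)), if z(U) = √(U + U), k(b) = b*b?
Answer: -1 - 3*√2 ≈ -5.2426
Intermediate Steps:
k(b) = b²
K(J) = -1
z(U) = √2*√U (z(U) = √(2*U) = √2*√U)
K(H(3)) - z(k(3)) = -1 - √2*√(3²) = -1 - √2*√9 = -1 - √2*3 = -1 - 3*√2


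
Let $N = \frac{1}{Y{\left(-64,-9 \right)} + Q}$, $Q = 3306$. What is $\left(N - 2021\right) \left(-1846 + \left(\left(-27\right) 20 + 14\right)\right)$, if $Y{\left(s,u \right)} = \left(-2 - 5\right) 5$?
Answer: $\frac{15680556680}{3271} \approx 4.7938 \cdot 10^{6}$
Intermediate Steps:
$Y{\left(s,u \right)} = -35$ ($Y{\left(s,u \right)} = \left(-7\right) 5 = -35$)
$N = \frac{1}{3271}$ ($N = \frac{1}{-35 + 3306} = \frac{1}{3271} \approx 0.00030572$)
$\left(N - 2021\right) \left(-1846 + \left(\left(-27\right) 20 + 14\right)\right) = \left(\frac{1}{3271} - 2021\right) \left(-1846 + \left(\left(-27\right) 20 + 14\right)\right) = - \frac{6610690 \left(-1846 + \left(-540 + 14\right)\right)}{3271} = - \frac{6610690 \left(-1846 - 526\right)}{3271} = \left(- \frac{6610690}{3271}\right) \left(-2372\right) = \frac{15680556680}{3271}$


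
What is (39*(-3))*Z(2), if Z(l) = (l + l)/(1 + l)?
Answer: -156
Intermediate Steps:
Z(l) = 2*l/(1 + l) (Z(l) = (2*l)/(1 + l) = 2*l/(1 + l))
(39*(-3))*Z(2) = (39*(-3))*(2*2/(1 + 2)) = -234*2/3 = -117*4/3 = -156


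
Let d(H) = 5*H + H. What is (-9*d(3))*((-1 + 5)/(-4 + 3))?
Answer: 648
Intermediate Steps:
d(H) = 6*H
(-9*d(3))*((-1 + 5)/(-4 + 3)) = (-54*3)*((-1 + 5)/(-4 + 3)) = (-9*18)*(4/(-1)) = -648*(-1) = -162*(-4) = 648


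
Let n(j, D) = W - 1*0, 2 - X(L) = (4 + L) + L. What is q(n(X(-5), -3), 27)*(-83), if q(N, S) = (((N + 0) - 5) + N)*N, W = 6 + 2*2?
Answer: -12450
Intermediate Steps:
W = 10 (W = 6 + 4 = 10)
X(L) = -2 - 2*L (X(L) = 2 - ((4 + L) + L) = 2 - (4 + 2*L) = 2 + (-4 - 2*L) = -2 - 2*L)
n(j, D) = 10 (n(j, D) = 10 - 1*0 = 10 + 0 = 10)
q(N, S) = N*(-5 + 2*N) (q(N, S) = ((N - 5) + N)*N = ((-5 + N) + N)*N = (-5 + 2*N)*N = N*(-5 + 2*N))
q(n(X(-5), -3), 27)*(-83) = (10*(-5 + 2*10))*(-83) = (10*(-5 + 20))*(-83) = (10*15)*(-83) = 150*(-83) = -12450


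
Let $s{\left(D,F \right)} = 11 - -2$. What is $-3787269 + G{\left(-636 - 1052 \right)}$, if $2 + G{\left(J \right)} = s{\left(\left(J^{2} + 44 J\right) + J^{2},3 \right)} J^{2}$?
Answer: $33254201$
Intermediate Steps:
$s{\left(D,F \right)} = 13$ ($s{\left(D,F \right)} = 11 + 2 = 13$)
$G{\left(J \right)} = -2 + 13 J^{2}$
$-3787269 + G{\left(-636 - 1052 \right)} = -3787269 - \left(2 - 13 \left(-636 - 1052\right)^{2}\right) = -3787269 - \left(2 - 13 \left(-1688\right)^{2}\right) = -3787269 + \left(-2 + 13 \cdot 2849344\right) = -3787269 + \left(-2 + 37041472\right) = -3787269 + 37041470 = 33254201$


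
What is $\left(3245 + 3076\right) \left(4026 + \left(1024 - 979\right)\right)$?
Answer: $25732791$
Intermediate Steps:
$\left(3245 + 3076\right) \left(4026 + \left(1024 - 979\right)\right) = 6321 \left(4026 + \left(1024 - 979\right)\right) = 6321 \left(4026 + 45\right) = 6321 \cdot 4071 = 25732791$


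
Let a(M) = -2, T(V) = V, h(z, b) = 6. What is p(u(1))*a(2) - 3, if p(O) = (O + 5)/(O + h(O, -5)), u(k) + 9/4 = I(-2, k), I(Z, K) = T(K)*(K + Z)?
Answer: -47/11 ≈ -4.2727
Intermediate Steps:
I(Z, K) = K*(K + Z)
u(k) = -9/4 + k*(-2 + k) (u(k) = -9/4 + k*(k - 2) = -9/4 + k*(-2 + k))
p(O) = (5 + O)/(6 + O) (p(O) = (O + 5)/(O + 6) = (5 + O)/(6 + O))
p(u(1))*a(2) - 3 = ((5 + (-9/4 + 1*(-2 + 1)))/(6 + (-9/4 + 1*(-2 + 1))))*(-2) - 3 = ((5 + (-9/4 + 1*(-1)))/(6 + (-9/4 + 1*(-1))))*(-2) - 3 = ((5 + (-9/4 - 1))/(6 + (-9/4 - 1)))*(-2) - 3 = ((5 - 13/4)/(6 - 13/4))*(-2) - 3 = ((7/4)/(11/4))*(-2) - 3 = ((4/11)*(7/4))*(-2) - 3 = (7/11)*(-2) - 3 = -14/11 - 3 = -47/11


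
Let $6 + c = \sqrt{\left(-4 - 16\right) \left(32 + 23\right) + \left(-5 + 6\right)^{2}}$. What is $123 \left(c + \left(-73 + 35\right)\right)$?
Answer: $-5412 + 123 i \sqrt{1099} \approx -5412.0 + 4077.6 i$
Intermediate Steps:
$c = -6 + i \sqrt{1099}$ ($c = -6 + \sqrt{\left(-4 - 16\right) \left(32 + 23\right) + \left(-5 + 6\right)^{2}} = -6 + \sqrt{\left(-20\right) 55 + 1^{2}} = -6 + \sqrt{-1100 + 1} = -6 + \sqrt{-1099} = -6 + i \sqrt{1099} \approx -6.0 + 33.151 i$)
$123 \left(c + \left(-73 + 35\right)\right) = 123 \left(\left(-6 + i \sqrt{1099}\right) + \left(-73 + 35\right)\right) = 123 \left(\left(-6 + i \sqrt{1099}\right) - 38\right) = 123 \left(-44 + i \sqrt{1099}\right) = -5412 + 123 i \sqrt{1099}$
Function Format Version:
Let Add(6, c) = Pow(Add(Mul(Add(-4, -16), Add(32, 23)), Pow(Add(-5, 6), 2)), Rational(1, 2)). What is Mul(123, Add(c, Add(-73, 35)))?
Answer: Add(-5412, Mul(123, I, Pow(1099, Rational(1, 2)))) ≈ Add(-5412.0, Mul(4077.6, I))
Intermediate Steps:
c = Add(-6, Mul(I, Pow(1099, Rational(1, 2)))) (c = Add(-6, Pow(Add(Mul(Add(-4, -16), Add(32, 23)), Pow(Add(-5, 6), 2)), Rational(1, 2))) = Add(-6, Pow(Add(Mul(-20, 55), Pow(1, 2)), Rational(1, 2))) = Add(-6, Pow(Add(-1100, 1), Rational(1, 2))) = Add(-6, Pow(-1099, Rational(1, 2))) = Add(-6, Mul(I, Pow(1099, Rational(1, 2)))) ≈ Add(-6.0000, Mul(33.151, I)))
Mul(123, Add(c, Add(-73, 35))) = Mul(123, Add(Add(-6, Mul(I, Pow(1099, Rational(1, 2)))), Add(-73, 35))) = Mul(123, Add(Add(-6, Mul(I, Pow(1099, Rational(1, 2)))), -38)) = Mul(123, Add(-44, Mul(I, Pow(1099, Rational(1, 2))))) = Add(-5412, Mul(123, I, Pow(1099, Rational(1, 2))))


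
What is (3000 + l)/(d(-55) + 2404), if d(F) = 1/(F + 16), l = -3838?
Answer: -32682/93755 ≈ -0.34859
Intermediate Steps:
d(F) = 1/(16 + F)
(3000 + l)/(d(-55) + 2404) = (3000 - 3838)/(1/(16 - 55) + 2404) = -838/(1/(-39) + 2404) = -838/(-1/39 + 2404) = -838/93755/39 = -838*39/93755 = -32682/93755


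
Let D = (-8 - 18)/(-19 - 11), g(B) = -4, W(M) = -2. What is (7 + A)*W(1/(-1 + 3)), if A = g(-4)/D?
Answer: -62/13 ≈ -4.7692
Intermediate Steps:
D = 13/15 (D = -26/(-30) = -26*(-1/30) = 13/15 ≈ 0.86667)
A = -60/13 (A = -4/13/15 = -4*15/13 = -60/13 ≈ -4.6154)
(7 + A)*W(1/(-1 + 3)) = (7 - 60/13)*(-2) = (31/13)*(-2) = -62/13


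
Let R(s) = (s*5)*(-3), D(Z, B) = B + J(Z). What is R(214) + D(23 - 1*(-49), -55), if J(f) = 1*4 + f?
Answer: -3189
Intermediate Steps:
J(f) = 4 + f
D(Z, B) = 4 + B + Z (D(Z, B) = B + (4 + Z) = 4 + B + Z)
R(s) = -15*s (R(s) = (5*s)*(-3) = -15*s)
R(214) + D(23 - 1*(-49), -55) = -15*214 + (4 - 55 + (23 - 1*(-49))) = -3210 + (4 - 55 + (23 + 49)) = -3210 + (4 - 55 + 72) = -3210 + 21 = -3189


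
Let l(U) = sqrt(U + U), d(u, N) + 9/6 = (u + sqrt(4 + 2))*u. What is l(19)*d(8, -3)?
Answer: sqrt(38)*(125 + 16*sqrt(6))/2 ≈ 506.07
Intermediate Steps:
d(u, N) = -3/2 + u*(u + sqrt(6)) (d(u, N) = -3/2 + (u + sqrt(4 + 2))*u = -3/2 + (u + sqrt(6))*u = -3/2 + u*(u + sqrt(6)))
l(U) = sqrt(2)*sqrt(U) (l(U) = sqrt(2*U) = sqrt(2)*sqrt(U))
l(19)*d(8, -3) = (sqrt(2)*sqrt(19))*(-3/2 + 8**2 + 8*sqrt(6)) = sqrt(38)*(-3/2 + 64 + 8*sqrt(6)) = sqrt(38)*(125/2 + 8*sqrt(6))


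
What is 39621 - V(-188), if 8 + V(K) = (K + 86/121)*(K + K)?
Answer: -3725803/121 ≈ -30792.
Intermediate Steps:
V(K) = -8 + 2*K*(86/121 + K) (V(K) = -8 + (K + 86/121)*(K + K) = -8 + (K + 86*(1/121))*(2*K) = -8 + (K + 86/121)*(2*K) = -8 + (86/121 + K)*(2*K) = -8 + 2*K*(86/121 + K))
39621 - V(-188) = 39621 - (-8 + 2*(-188)² + (172/121)*(-188)) = 39621 - (-8 + 2*35344 - 32336/121) = 39621 - (-8 + 70688 - 32336/121) = 39621 - 1*8519944/121 = 39621 - 8519944/121 = -3725803/121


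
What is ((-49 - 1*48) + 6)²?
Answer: 8281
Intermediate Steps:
((-49 - 1*48) + 6)² = ((-49 - 48) + 6)² = (-97 + 6)² = (-91)² = 8281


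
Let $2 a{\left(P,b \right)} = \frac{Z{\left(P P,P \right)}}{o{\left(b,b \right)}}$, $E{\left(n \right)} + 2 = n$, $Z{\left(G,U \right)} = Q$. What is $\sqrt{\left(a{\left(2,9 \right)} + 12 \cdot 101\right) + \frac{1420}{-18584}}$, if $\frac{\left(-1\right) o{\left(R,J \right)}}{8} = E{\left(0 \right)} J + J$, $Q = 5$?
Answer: $\frac{\sqrt{941778113477}}{27876} \approx 34.813$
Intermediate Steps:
$Z{\left(G,U \right)} = 5$
$E{\left(n \right)} = -2 + n$
$o{\left(R,J \right)} = 8 J$ ($o{\left(R,J \right)} = - 8 \left(\left(-2 + 0\right) J + J\right) = - 8 \left(- 2 J + J\right) = - 8 \left(- J\right) = 8 J$)
$a{\left(P,b \right)} = \frac{5}{16 b}$ ($a{\left(P,b \right)} = \frac{5 \frac{1}{8 b}}{2} = \frac{\frac{5}{8} \frac{1}{b}}{2} = \frac{5}{16 b}$)
$\sqrt{\left(a{\left(2,9 \right)} + 12 \cdot 101\right) + \frac{1420}{-18584}} = \sqrt{\left(\frac{5}{16 \cdot 9} + 12 \cdot 101\right) + \frac{1420}{-18584}} = \sqrt{\left(\frac{5}{16} \cdot \frac{1}{9} + 1212\right) + 1420 \left(- \frac{1}{18584}\right)} = \sqrt{\left(\frac{5}{144} + 1212\right) - \frac{355}{4646}} = \sqrt{\frac{174533}{144} - \frac{355}{4646}} = \sqrt{\frac{405414599}{334512}} = \frac{\sqrt{941778113477}}{27876}$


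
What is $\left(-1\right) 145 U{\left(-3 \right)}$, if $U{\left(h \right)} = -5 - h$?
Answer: $290$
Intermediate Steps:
$\left(-1\right) 145 U{\left(-3 \right)} = \left(-1\right) 145 \left(-5 - -3\right) = - 145 \left(-5 + 3\right) = \left(-145\right) \left(-2\right) = 290$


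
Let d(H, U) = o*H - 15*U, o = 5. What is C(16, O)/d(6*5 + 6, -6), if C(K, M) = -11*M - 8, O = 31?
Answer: -349/270 ≈ -1.2926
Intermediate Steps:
d(H, U) = -15*U + 5*H (d(H, U) = 5*H - 15*U = -15*U + 5*H)
C(K, M) = -8 - 11*M
C(16, O)/d(6*5 + 6, -6) = (-8 - 11*31)/(-15*(-6) + 5*(6*5 + 6)) = (-8 - 341)/(90 + 5*(30 + 6)) = -349/(90 + 5*36) = -349/(90 + 180) = -349/270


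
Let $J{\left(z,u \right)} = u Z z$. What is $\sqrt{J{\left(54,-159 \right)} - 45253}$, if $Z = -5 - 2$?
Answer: $\sqrt{14849} \approx 121.86$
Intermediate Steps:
$Z = -7$
$J{\left(z,u \right)} = - 7 u z$ ($J{\left(z,u \right)} = u \left(-7\right) z = - 7 u z$)
$\sqrt{J{\left(54,-159 \right)} - 45253} = \sqrt{\left(-7\right) \left(-159\right) 54 - 45253} = \sqrt{60102 - 45253} = \sqrt{14849}$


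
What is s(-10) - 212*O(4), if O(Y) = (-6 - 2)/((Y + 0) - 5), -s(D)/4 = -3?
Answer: -1684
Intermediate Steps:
s(D) = 12 (s(D) = -4*(-3) = 12)
O(Y) = -8/(-5 + Y) (O(Y) = -8/(Y - 5) = -8/(-5 + Y))
s(-10) - 212*O(4) = 12 - (-1696)/(-5 + 4) = 12 - (-1696)/(-1) = 12 - (-1696)*(-1) = 12 - 212*8 = 12 - 1696 = -1684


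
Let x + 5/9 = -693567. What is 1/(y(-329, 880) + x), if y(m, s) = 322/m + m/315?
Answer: -235/162988851 ≈ -1.4418e-6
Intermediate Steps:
y(m, s) = 322/m + m/315 (y(m, s) = 322/m + m*(1/315) = 322/m + m/315)
x = -6242108/9 (x = -5/9 - 693567 = -6242108/9 ≈ -6.9357e+5)
1/(y(-329, 880) + x) = 1/((322/(-329) + (1/315)*(-329)) - 6242108/9) = 1/((322*(-1/329) - 47/45) - 6242108/9) = 1/((-46/47 - 47/45) - 6242108/9) = 1/(-4279/2115 - 6242108/9) = 1/(-162988851/235) = -235/162988851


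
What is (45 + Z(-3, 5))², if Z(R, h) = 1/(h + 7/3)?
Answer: 986049/484 ≈ 2037.3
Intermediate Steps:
Z(R, h) = 1/(7/3 + h) (Z(R, h) = 1/(h + 7*(⅓)) = 1/(h + 7/3) = 1/(7/3 + h))
(45 + Z(-3, 5))² = (45 + 3/(7 + 3*5))² = (45 + 3/(7 + 15))² = (45 + 3/22)² = (993/22)² = 986049/484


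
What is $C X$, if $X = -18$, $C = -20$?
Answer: $360$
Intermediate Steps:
$C X = \left(-20\right) \left(-18\right) = 360$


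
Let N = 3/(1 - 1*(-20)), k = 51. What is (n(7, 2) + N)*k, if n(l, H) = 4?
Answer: 1479/7 ≈ 211.29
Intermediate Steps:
N = ⅐ (N = 3/(1 + 20) = 3/21 = 3*(1/21) = ⅐ ≈ 0.14286)
(n(7, 2) + N)*k = (4 + ⅐)*51 = (29/7)*51 = 1479/7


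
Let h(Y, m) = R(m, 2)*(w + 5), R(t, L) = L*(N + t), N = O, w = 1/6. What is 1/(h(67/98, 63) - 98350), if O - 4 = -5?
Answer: -3/293128 ≈ -1.0234e-5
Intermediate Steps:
O = -1 (O = 4 - 5 = -1)
w = ⅙ (w = 1*(⅙) = ⅙ ≈ 0.16667)
N = -1
R(t, L) = L*(-1 + t)
h(Y, m) = -31/3 + 31*m/3 (h(Y, m) = (2*(-1 + m))*(⅙ + 5) = (-2 + 2*m)*(31/6) = -31/3 + 31*m/3)
1/(h(67/98, 63) - 98350) = 1/((-31/3 + (31/3)*63) - 98350) = 1/((-31/3 + 651) - 98350) = 1/(1922/3 - 98350) = 1/(-293128/3) = -3/293128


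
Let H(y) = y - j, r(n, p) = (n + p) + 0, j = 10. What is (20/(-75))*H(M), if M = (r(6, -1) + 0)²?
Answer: -4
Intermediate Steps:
r(n, p) = n + p
M = 25 (M = ((6 - 1) + 0)² = (5 + 0)² = 5² = 25)
H(y) = -10 + y (H(y) = y - 1*10 = y - 10 = -10 + y)
(20/(-75))*H(M) = (20/(-75))*(-10 + 25) = (20*(-1/75))*15 = -4/15*15 = -4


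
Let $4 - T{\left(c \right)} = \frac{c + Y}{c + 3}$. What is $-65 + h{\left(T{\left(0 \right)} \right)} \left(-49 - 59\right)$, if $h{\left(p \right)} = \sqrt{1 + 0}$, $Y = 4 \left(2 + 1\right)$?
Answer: $-173$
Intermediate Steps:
$Y = 12$ ($Y = 4 \cdot 3 = 12$)
$T{\left(c \right)} = 4 - \frac{12 + c}{3 + c}$ ($T{\left(c \right)} = 4 - \frac{c + 12}{c + 3} = 4 - \frac{12 + c}{3 + c}$)
$h{\left(p \right)} = 1$ ($h{\left(p \right)} = \sqrt{1} = 1$)
$-65 + h{\left(T{\left(0 \right)} \right)} \left(-49 - 59\right) = -65 + 1 \left(-49 - 59\right) = -65 + 1 \left(-108\right) = -65 - 108 = -173$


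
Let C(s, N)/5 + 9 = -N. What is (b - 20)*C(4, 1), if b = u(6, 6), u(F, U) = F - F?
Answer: 1000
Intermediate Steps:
C(s, N) = -45 - 5*N (C(s, N) = -45 + 5*(-N) = -45 - 5*N)
u(F, U) = 0
b = 0
(b - 20)*C(4, 1) = (0 - 20)*(-45 - 5*1) = -20*(-45 - 5) = -20*(-50) = 1000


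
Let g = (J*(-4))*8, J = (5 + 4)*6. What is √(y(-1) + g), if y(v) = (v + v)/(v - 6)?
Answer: I*√84658/7 ≈ 41.566*I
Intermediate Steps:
y(v) = 2*v/(-6 + v) (y(v) = (2*v)/(-6 + v) = 2*v/(-6 + v))
J = 54 (J = 9*6 = 54)
g = -1728 (g = (54*(-4))*8 = -216*8 = -1728)
√(y(-1) + g) = √(2*(-1)/(-6 - 1) - 1728) = √(2*(-1)/(-7) - 1728) = √(2*(-1)*(-⅐) - 1728) = √(2/7 - 1728) = √(-12094/7) = I*√84658/7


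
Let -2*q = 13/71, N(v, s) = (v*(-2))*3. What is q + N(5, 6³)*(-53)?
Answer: 225767/142 ≈ 1589.9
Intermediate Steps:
N(v, s) = -6*v (N(v, s) = -2*v*3 = -6*v)
q = -13/142 (q = -13/(2*71) = -½*13/71 = -13/142 ≈ -0.091549)
q + N(5, 6³)*(-53) = -13/142 - 6*5*(-53) = -13/142 - 30*(-53) = -13/142 + 1590 = 225767/142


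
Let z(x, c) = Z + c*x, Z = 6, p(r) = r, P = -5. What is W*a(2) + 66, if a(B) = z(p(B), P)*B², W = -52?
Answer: 898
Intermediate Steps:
z(x, c) = 6 + c*x
a(B) = B²*(6 - 5*B) (a(B) = (6 - 5*B)*B² = B²*(6 - 5*B))
W*a(2) + 66 = -52*2²*(6 - 5*2) + 66 = -208*(6 - 10) + 66 = -208*(-4) + 66 = -52*(-16) + 66 = 832 + 66 = 898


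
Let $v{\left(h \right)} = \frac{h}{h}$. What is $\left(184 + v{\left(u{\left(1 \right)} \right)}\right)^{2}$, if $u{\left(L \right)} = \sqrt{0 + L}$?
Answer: $34225$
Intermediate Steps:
$u{\left(L \right)} = \sqrt{L}$
$v{\left(h \right)} = 1$
$\left(184 + v{\left(u{\left(1 \right)} \right)}\right)^{2} = \left(184 + 1\right)^{2} = 185^{2} = 34225$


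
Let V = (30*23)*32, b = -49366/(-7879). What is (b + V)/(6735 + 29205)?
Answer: 87008843/141585630 ≈ 0.61453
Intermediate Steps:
b = 49366/7879 (b = -49366*(-1/7879) = 49366/7879 ≈ 6.2655)
V = 22080 (V = 690*32 = 22080)
(b + V)/(6735 + 29205) = (49366/7879 + 22080)/(6735 + 29205) = (174017686/7879)/35940 = (174017686/7879)*(1/35940) = 87008843/141585630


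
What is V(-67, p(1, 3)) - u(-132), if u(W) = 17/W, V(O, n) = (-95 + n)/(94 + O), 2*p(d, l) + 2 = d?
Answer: -4049/1188 ≈ -3.4082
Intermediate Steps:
p(d, l) = -1 + d/2
V(O, n) = (-95 + n)/(94 + O)
V(-67, p(1, 3)) - u(-132) = (-95 + (-1 + (1/2)*1))/(94 - 67) - 17/(-132) = (-95 + (-1 + 1/2))/27 - 17*(-1)/132 = (-95 - 1/2)/27 - 1*(-17/132) = (1/27)*(-191/2) + 17/132 = -191/54 + 17/132 = -4049/1188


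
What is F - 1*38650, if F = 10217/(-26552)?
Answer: -1026245017/26552 ≈ -38650.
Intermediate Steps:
F = -10217/26552 (F = 10217*(-1/26552) = -10217/26552 ≈ -0.38479)
F - 1*38650 = -10217/26552 - 1*38650 = -10217/26552 - 38650 = -1026245017/26552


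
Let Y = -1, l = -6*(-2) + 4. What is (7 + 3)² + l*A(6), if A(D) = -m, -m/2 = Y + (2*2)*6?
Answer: 836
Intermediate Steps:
l = 16 (l = 12 + 4 = 16)
m = -46 (m = -2*(-1 + (2*2)*6) = -2*(-1 + 4*6) = -2*(-1 + 24) = -2*23 = -46)
A(D) = 46 (A(D) = -1*(-46) = 46)
(7 + 3)² + l*A(6) = (7 + 3)² + 16*46 = 10² + 736 = 100 + 736 = 836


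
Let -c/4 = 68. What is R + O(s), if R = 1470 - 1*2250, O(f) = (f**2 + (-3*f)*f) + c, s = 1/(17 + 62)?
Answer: -6565534/6241 ≈ -1052.0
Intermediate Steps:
c = -272 (c = -4*68 = -272)
s = 1/79 ≈ 0.012658
O(f) = -272 - 2*f**2 (O(f) = (f**2 + (-3*f)*f) - 272 = (f**2 - 3*f**2) - 272 = -2*f**2 - 272 = -272 - 2*f**2)
R = -780 (R = 1470 - 2250 = -780)
R + O(s) = -780 + (-272 - 2*(1/79)**2) = -780 + (-272 - 2*1/6241) = -780 + (-272 - 2/6241) = -780 - 1697554/6241 = -6565534/6241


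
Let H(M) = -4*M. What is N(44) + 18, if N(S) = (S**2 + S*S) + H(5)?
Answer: 3870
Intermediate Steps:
N(S) = -20 + 2*S**2 (N(S) = (S**2 + S*S) - 4*5 = (S**2 + S**2) - 20 = 2*S**2 - 20 = -20 + 2*S**2)
N(44) + 18 = (-20 + 2*44**2) + 18 = (-20 + 2*1936) + 18 = (-20 + 3872) + 18 = 3852 + 18 = 3870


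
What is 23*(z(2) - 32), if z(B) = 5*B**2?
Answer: -276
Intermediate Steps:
23*(z(2) - 32) = 23*(5*2**2 - 32) = 23*(5*4 - 32) = 23*(20 - 32) = 23*(-12) = -276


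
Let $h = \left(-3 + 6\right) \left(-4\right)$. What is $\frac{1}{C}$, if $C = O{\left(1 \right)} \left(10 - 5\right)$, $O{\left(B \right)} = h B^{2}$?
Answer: $- \frac{1}{60} \approx -0.016667$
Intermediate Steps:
$h = -12$ ($h = 3 \left(-4\right) = -12$)
$O{\left(B \right)} = - 12 B^{2}$
$C = -60$ ($C = - 12 \cdot 1^{2} \left(10 - 5\right) = \left(-12\right) 1 \cdot 5 = \left(-12\right) 5 = -60$)
$\frac{1}{C} = \frac{1}{-60} = - \frac{1}{60}$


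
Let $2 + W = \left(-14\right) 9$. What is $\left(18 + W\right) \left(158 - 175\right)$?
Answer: $1870$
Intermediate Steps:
$W = -128$ ($W = -2 - 126 = -128$)
$\left(18 + W\right) \left(158 - 175\right) = \left(18 - 128\right) \left(158 - 175\right) = \left(-110\right) \left(-17\right) = 1870$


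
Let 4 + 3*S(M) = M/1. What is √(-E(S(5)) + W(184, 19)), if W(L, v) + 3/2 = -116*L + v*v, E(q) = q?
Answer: I*√755454/6 ≈ 144.86*I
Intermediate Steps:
S(M) = -4/3 + M/3 (S(M) = -4/3 + (M/1)/3 = -4/3 + (M*1)/3 = -4/3 + M/3)
W(L, v) = -3/2 + v² - 116*L (W(L, v) = -3/2 + (-116*L + v*v) = -3/2 + (-116*L + v²) = -3/2 + (v² - 116*L) = -3/2 + v² - 116*L)
√(-E(S(5)) + W(184, 19)) = √(-(-4/3 + (⅓)*5) + (-3/2 + 19² - 116*184)) = √(-(-4/3 + 5/3) + (-3/2 + 361 - 21344)) = √(-1*⅓ - 41969/2) = √(-⅓ - 41969/2) = √(-125909/6) = I*√755454/6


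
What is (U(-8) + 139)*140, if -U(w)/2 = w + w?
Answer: 23940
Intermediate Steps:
U(w) = -4*w (U(w) = -2*(w + w) = -4*w)
(U(-8) + 139)*140 = (-4*(-8) + 139)*140 = (32 + 139)*140 = 171*140 = 23940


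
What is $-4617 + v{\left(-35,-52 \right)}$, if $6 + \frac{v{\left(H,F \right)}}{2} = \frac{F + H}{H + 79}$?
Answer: $- \frac{101925}{22} \approx -4633.0$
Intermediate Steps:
$v{\left(H,F \right)} = -12 + \frac{2 \left(F + H\right)}{79 + H}$ ($v{\left(H,F \right)} = -12 + 2 \frac{F + H}{H + 79} = -12 + 2 \frac{F + H}{79 + H} = -12 + \frac{2 \left(F + H\right)}{79 + H}$)
$-4617 + v{\left(-35,-52 \right)} = -4617 + \frac{2 \left(-474 - 52 - -175\right)}{79 - 35} = -4617 + \frac{2 \left(-474 - 52 + 175\right)}{44} = -4617 + 2 \cdot \frac{1}{44} \left(-351\right) = -4617 - \frac{351}{22} = - \frac{101925}{22}$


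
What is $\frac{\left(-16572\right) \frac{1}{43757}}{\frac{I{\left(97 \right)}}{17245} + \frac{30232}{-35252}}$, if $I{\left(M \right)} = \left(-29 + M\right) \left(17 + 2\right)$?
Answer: $\frac{59967038710}{123927443969} \approx 0.48389$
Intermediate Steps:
$I{\left(M \right)} = -551 + 19 M$ ($I{\left(M \right)} = \left(-29 + M\right) 19 = -551 + 19 M$)
$\frac{\left(-16572\right) \frac{1}{43757}}{\frac{I{\left(97 \right)}}{17245} + \frac{30232}{-35252}} = \frac{\left(-16572\right) \frac{1}{43757}}{\frac{-551 + 19 \cdot 97}{17245} + \frac{30232}{-35252}} = \frac{\left(-16572\right) \frac{1}{43757}}{\left(-551 + 1843\right) \frac{1}{17245} + 30232 \left(- \frac{1}{35252}\right)} = - \frac{16572}{43757 \left(1292 \cdot \frac{1}{17245} - \frac{7558}{8813}\right)} = - \frac{16572}{43757 \left(\frac{1292}{17245} - \frac{7558}{8813}\right)} = - \frac{16572}{43757 \left(- \frac{118951314}{151980185}\right)} = \left(- \frac{16572}{43757}\right) \left(- \frac{151980185}{118951314}\right) = \frac{59967038710}{123927443969}$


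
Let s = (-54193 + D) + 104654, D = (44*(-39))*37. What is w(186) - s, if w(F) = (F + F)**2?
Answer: 151415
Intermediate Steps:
w(F) = 4*F**2 (w(F) = (2*F)**2 = 4*F**2)
D = -63492 (D = -1716*37 = -63492)
s = -13031 (s = (-54193 - 63492) + 104654 = -117685 + 104654 = -13031)
w(186) - s = 4*186**2 - 1*(-13031) = 4*34596 + 13031 = 138384 + 13031 = 151415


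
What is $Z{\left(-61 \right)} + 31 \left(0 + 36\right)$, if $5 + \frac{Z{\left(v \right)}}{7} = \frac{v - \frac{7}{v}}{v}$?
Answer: $\frac{4048399}{3721} \approx 1088.0$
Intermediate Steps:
$Z{\left(v \right)} = -35 + \frac{7 \left(v - \frac{7}{v}\right)}{v}$ ($Z{\left(v \right)} = -35 + 7 \frac{v - \frac{7}{v}}{v} = -35 + \frac{7 \left(v - \frac{7}{v}\right)}{v}$)
$Z{\left(-61 \right)} + 31 \left(0 + 36\right) = \left(-28 - \frac{49}{3721}\right) + 31 \left(0 + 36\right) = \left(-28 - \frac{49}{3721}\right) + 31 \cdot 36 = \left(-28 - \frac{49}{3721}\right) + 1116 = - \frac{104237}{3721} + 1116 = \frac{4048399}{3721}$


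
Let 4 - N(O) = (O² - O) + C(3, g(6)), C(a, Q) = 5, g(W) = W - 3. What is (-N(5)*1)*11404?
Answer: 239484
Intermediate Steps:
g(W) = -3 + W
N(O) = -1 + O - O² (N(O) = 4 - ((O² - O) + 5) = 4 - (5 + O² - O) = 4 + (-5 + O - O²) = -1 + O - O²)
(-N(5)*1)*11404 = (-(-1 + 5 - 1*5²)*1)*11404 = (-(-1 + 5 - 1*25)*1)*11404 = (-(-1 + 5 - 25)*1)*11404 = (-1*(-21)*1)*11404 = (21*1)*11404 = 21*11404 = 239484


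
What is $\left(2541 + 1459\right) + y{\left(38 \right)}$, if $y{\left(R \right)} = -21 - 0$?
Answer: $3979$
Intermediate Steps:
$y{\left(R \right)} = -21$ ($y{\left(R \right)} = -21 + 0 = -21$)
$\left(2541 + 1459\right) + y{\left(38 \right)} = \left(2541 + 1459\right) - 21 = 4000 - 21 = 3979$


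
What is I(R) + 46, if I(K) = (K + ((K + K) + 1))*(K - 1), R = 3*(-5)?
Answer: 750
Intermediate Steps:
R = -15
I(K) = (1 + 3*K)*(-1 + K) (I(K) = (K + (2*K + 1))*(-1 + K) = (K + (1 + 2*K))*(-1 + K) = (1 + 3*K)*(-1 + K))
I(R) + 46 = (-1 - 2*(-15) + 3*(-15)**2) + 46 = (-1 + 30 + 3*225) + 46 = (-1 + 30 + 675) + 46 = 704 + 46 = 750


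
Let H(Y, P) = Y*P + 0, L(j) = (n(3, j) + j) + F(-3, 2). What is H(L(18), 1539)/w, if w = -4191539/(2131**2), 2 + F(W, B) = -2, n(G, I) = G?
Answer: -118810395243/4191539 ≈ -28345.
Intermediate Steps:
F(W, B) = -4 (F(W, B) = -2 - 2 = -4)
L(j) = -1 + j (L(j) = (3 + j) - 4 = -1 + j)
w = -4191539/4541161 ≈ -0.92301
H(Y, P) = P*Y (H(Y, P) = P*Y + 0 = P*Y)
H(L(18), 1539)/w = (1539*(-1 + 18))/(-4191539/4541161) = (1539*17)*(-4541161/4191539) = 26163*(-4541161/4191539) = -118810395243/4191539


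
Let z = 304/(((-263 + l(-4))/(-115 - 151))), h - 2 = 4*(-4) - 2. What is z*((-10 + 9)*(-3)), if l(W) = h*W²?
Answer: 80864/173 ≈ 467.42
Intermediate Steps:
h = -16 (h = 2 + (4*(-4) - 2) = 2 + (-16 - 2) = 2 - 18 = -16)
l(W) = -16*W²
z = 80864/519 (z = 304/(((-263 - 16*(-4)²)/(-115 - 151))) = 304/(((-263 - 16*16)/(-266))) = 304/(((-263 - 256)*(-1/266))) = 304/((-519*(-1/266))) = 304/(519/266) = 304*(266/519) = 80864/519 ≈ 155.81)
z*((-10 + 9)*(-3)) = 80864*((-10 + 9)*(-3))/519 = 80864*(-1*(-3))/519 = (80864/519)*3 = 80864/173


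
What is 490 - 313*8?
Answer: -2014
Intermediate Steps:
490 - 313*8 = 490 - 2504 = -2014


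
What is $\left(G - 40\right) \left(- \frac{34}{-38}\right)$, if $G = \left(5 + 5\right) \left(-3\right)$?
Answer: $- \frac{1190}{19} \approx -62.632$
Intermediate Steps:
$G = -30$ ($G = 10 \left(-3\right) = -30$)
$\left(G - 40\right) \left(- \frac{34}{-38}\right) = \left(-30 - 40\right) \left(- \frac{34}{-38}\right) = - 70 \left(\left(-34\right) \left(- \frac{1}{38}\right)\right) = \left(-70\right) \frac{17}{19} = - \frac{1190}{19}$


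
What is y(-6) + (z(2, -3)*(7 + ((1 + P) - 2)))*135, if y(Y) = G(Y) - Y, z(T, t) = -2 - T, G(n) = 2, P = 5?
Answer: -5932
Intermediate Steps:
y(Y) = 2 - Y
y(-6) + (z(2, -3)*(7 + ((1 + P) - 2)))*135 = (2 - 1*(-6)) + ((-2 - 1*2)*(7 + ((1 + 5) - 2)))*135 = (2 + 6) + ((-2 - 2)*(7 + (6 - 2)))*135 = 8 - 4*(7 + 4)*135 = 8 - 4*11*135 = 8 - 44*135 = 8 - 5940 = -5932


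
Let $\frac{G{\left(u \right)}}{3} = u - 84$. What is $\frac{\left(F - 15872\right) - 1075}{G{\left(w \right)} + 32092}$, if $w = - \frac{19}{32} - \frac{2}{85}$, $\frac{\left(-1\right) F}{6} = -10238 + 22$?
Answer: $\frac{120629280}{86599763} \approx 1.393$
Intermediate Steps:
$F = 61296$ ($F = - 6 \left(-10238 + 22\right) = \left(-6\right) \left(-10216\right) = 61296$)
$w = - \frac{1679}{2720}$ ($w = \left(-19\right) \frac{1}{32} - \frac{2}{85} = - \frac{19}{32} - \frac{2}{85} = - \frac{1679}{2720} \approx -0.61728$)
$G{\left(u \right)} = -252 + 3 u$ ($G{\left(u \right)} = 3 \left(u - 84\right) = 3 \left(-84 + u\right) = -252 + 3 u$)
$\frac{\left(F - 15872\right) - 1075}{G{\left(w \right)} + 32092} = \frac{\left(61296 - 15872\right) - 1075}{\left(-252 + 3 \left(- \frac{1679}{2720}\right)\right) + 32092} = \frac{\left(61296 - 15872\right) - 1075}{\left(-252 - \frac{5037}{2720}\right) + 32092} = \frac{45424 - 1075}{- \frac{690477}{2720} + 32092} = \frac{44349}{\frac{86599763}{2720}} = 44349 \cdot \frac{2720}{86599763} = \frac{120629280}{86599763}$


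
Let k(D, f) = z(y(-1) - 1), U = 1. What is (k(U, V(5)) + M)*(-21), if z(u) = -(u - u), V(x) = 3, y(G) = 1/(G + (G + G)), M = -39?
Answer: 819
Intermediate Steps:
y(G) = 1/(3*G) (y(G) = 1/(G + 2*G) = 1/(3*G))
z(u) = 0 (z(u) = -1*0 = 0)
k(D, f) = 0
(k(U, V(5)) + M)*(-21) = (0 - 39)*(-21) = -39*(-21) = 819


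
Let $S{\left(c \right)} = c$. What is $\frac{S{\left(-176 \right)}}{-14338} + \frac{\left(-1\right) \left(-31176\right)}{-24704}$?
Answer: $- \frac{27665849}{22137872} \approx -1.2497$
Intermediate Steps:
$\frac{S{\left(-176 \right)}}{-14338} + \frac{\left(-1\right) \left(-31176\right)}{-24704} = - \frac{176}{-14338} + \frac{\left(-1\right) \left(-31176\right)}{-24704} = \left(-176\right) \left(- \frac{1}{14338}\right) + 31176 \left(- \frac{1}{24704}\right) = \frac{88}{7169} - \frac{3897}{3088} = - \frac{27665849}{22137872}$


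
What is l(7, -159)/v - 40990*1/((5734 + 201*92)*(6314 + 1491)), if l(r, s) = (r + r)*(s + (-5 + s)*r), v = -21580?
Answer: 172948659347/204021560470 ≈ 0.84770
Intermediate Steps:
l(r, s) = 2*r*(s + r*(-5 + s)) (l(r, s) = (2*r)*(s + r*(-5 + s)) = 2*r*(s + r*(-5 + s)))
l(7, -159)/v - 40990*1/((5734 + 201*92)*(6314 + 1491)) = (2*7*(-159 - 5*7 + 7*(-159)))/(-21580) - 40990*1/((5734 + 201*92)*(6314 + 1491)) = (2*7*(-159 - 35 - 1113))*(-1/21580) - 40990*1/(7805*(5734 + 18492)) = (2*7*(-1307))*(-1/21580) - 40990/(7805*24226) = -18298*(-1/21580) - 40990/189083930 = 9149/10790 - 40990*1/189083930 = 9149/10790 - 4099/18908393 = 172948659347/204021560470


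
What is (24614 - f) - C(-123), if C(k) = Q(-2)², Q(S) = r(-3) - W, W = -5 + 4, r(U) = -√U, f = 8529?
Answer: 16087 + 2*I*√3 ≈ 16087.0 + 3.4641*I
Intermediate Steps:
W = -1
Q(S) = 1 - I*√3 (Q(S) = -√(-3) - 1*(-1) = -I*√3 + 1 = 1 - I*√3)
C(k) = (1 - I*√3)²
(24614 - f) - C(-123) = (24614 - 1*8529) - (1 - I*√3)² = (24614 - 8529) - (1 - I*√3)² = 16085 - (1 - I*√3)²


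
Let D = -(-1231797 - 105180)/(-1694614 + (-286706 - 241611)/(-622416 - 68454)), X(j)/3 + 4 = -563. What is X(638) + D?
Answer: -1992382092712953/1170757445863 ≈ -1701.8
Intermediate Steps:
X(j) = -1701 (X(j) = -12 + 3*(-563) = -12 - 1689 = -1701)
D = -923677299990/1170757445863 (D = -(-1336977)/(-1694614 - 528317/(-690870)) = -(-1336977)/(-1694614 - 528317*(-1/690870)) = -(-1336977)/(-1694614 + 528317/690870) = -(-1336977)/(-1170757445863/690870) = -(-1336977)*(-690870)/1170757445863 = -1*923677299990/1170757445863 = -923677299990/1170757445863 ≈ -0.78896)
X(638) + D = -1701 - 923677299990/1170757445863 = -1992382092712953/1170757445863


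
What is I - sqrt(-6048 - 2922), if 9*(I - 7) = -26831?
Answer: -26768/9 - I*sqrt(8970) ≈ -2974.2 - 94.71*I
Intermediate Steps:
I = -26768/9 (I = 7 + (1/9)*(-26831) = 7 - 26831/9 = -26768/9 ≈ -2974.2)
I - sqrt(-6048 - 2922) = -26768/9 - sqrt(-6048 - 2922) = -26768/9 - sqrt(-8970) = -26768/9 - I*sqrt(8970)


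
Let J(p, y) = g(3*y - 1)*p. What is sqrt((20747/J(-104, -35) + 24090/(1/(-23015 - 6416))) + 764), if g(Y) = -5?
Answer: I*sqrt(47927858260490)/260 ≈ 26627.0*I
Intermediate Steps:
J(p, y) = -5*p
sqrt((20747/J(-104, -35) + 24090/(1/(-23015 - 6416))) + 764) = sqrt((20747/((-5*(-104))) + 24090/(1/(-23015 - 6416))) + 764) = sqrt((20747/520 + 24090/(1/(-29431))) + 764) = sqrt((20747*(1/520) + 24090/(-1/29431)) + 764) = sqrt((20747/520 + 24090*(-29431)) + 764) = sqrt((20747/520 - 708992790) + 764) = sqrt(-368676230053/520 + 764) = sqrt(-368675832773/520) = I*sqrt(47927858260490)/260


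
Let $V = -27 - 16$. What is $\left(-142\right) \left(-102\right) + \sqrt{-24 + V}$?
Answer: $14484 + i \sqrt{67} \approx 14484.0 + 8.1853 i$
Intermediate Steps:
$V = -43$ ($V = -27 - 16 = -43$)
$\left(-142\right) \left(-102\right) + \sqrt{-24 + V} = \left(-142\right) \left(-102\right) + \sqrt{-24 - 43} = 14484 + \sqrt{-67} = 14484 + i \sqrt{67}$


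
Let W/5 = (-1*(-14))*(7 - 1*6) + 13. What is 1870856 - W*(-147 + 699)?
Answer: 1796336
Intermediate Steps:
W = 135 (W = 5*((-1*(-14))*(7 - 1*6) + 13) = 5*(14*(7 - 6) + 13) = 5*(14*1 + 13) = 5*(14 + 13) = 5*27 = 135)
1870856 - W*(-147 + 699) = 1870856 - 135*(-147 + 699) = 1870856 - 135*552 = 1870856 - 1*74520 = 1870856 - 74520 = 1796336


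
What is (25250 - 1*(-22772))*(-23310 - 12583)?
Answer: -1723653646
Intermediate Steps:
(25250 - 1*(-22772))*(-23310 - 12583) = (25250 + 22772)*(-35893) = 48022*(-35893) = -1723653646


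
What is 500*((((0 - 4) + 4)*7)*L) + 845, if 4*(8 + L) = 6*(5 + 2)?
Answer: 845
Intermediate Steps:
L = 5/2 (L = -8 + (6*(5 + 2))/4 = -8 + (6*7)/4 = -8 + (¼)*42 = -8 + 21/2 = 5/2 ≈ 2.5000)
500*((((0 - 4) + 4)*7)*L) + 845 = 500*((((0 - 4) + 4)*7)*(5/2)) + 845 = 500*(((-4 + 4)*7)*(5/2)) + 845 = 500*((0*7)*(5/2)) + 845 = 500*(0*(5/2)) + 845 = 500*0 + 845 = 0 + 845 = 845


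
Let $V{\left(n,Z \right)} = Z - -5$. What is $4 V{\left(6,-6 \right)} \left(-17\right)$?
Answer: $68$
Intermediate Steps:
$V{\left(n,Z \right)} = 5 + Z$ ($V{\left(n,Z \right)} = Z + 5 = 5 + Z$)
$4 V{\left(6,-6 \right)} \left(-17\right) = 4 \left(5 - 6\right) \left(-17\right) = 4 \left(-1\right) \left(-17\right) = \left(-4\right) \left(-17\right) = 68$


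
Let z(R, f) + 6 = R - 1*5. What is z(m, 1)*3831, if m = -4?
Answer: -57465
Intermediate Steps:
z(R, f) = -11 + R (z(R, f) = -6 + (R - 1*5) = -6 + (R - 5) = -6 + (-5 + R) = -11 + R)
z(m, 1)*3831 = (-11 - 4)*3831 = -15*3831 = -57465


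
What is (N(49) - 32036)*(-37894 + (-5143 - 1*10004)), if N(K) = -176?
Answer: 1708556692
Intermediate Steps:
(N(49) - 32036)*(-37894 + (-5143 - 1*10004)) = (-176 - 32036)*(-37894 + (-5143 - 1*10004)) = -32212*(-37894 + (-5143 - 10004)) = -32212*(-37894 - 15147) = -32212*(-53041) = 1708556692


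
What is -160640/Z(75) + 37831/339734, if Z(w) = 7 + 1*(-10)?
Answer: 54574983253/1019202 ≈ 53547.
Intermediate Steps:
Z(w) = -3 (Z(w) = 7 - 10 = -3)
-160640/Z(75) + 37831/339734 = -160640/(-3) + 37831/339734 = -160640*(-⅓) + 37831*(1/339734) = 160640/3 + 37831/339734 = 54574983253/1019202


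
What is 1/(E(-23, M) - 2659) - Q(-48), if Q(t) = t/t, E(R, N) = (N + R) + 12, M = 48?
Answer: -2623/2622 ≈ -1.0004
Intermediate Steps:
E(R, N) = 12 + N + R
Q(t) = 1
1/(E(-23, M) - 2659) - Q(-48) = 1/((12 + 48 - 23) - 2659) - 1*1 = 1/(37 - 2659) - 1 = 1/(-2622) - 1 = -1/2622 - 1 = -2623/2622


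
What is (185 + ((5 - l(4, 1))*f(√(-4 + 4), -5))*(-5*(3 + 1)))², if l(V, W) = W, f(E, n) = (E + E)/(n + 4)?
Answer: 34225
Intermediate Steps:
f(E, n) = 2*E/(4 + n) (f(E, n) = (2*E)/(4 + n) = 2*E/(4 + n))
(185 + ((5 - l(4, 1))*f(√(-4 + 4), -5))*(-5*(3 + 1)))² = (185 + ((5 - 1*1)*(2*√(-4 + 4)/(4 - 5)))*(-5*(3 + 1)))² = (185 + ((5 - 1)*(2*√0/(-1)))*(-5*4))² = (185 + (4*(2*0*(-1)))*(-20))² = (185 + (4*0)*(-20))² = (185 + 0*(-20))² = (185 + 0)² = 185² = 34225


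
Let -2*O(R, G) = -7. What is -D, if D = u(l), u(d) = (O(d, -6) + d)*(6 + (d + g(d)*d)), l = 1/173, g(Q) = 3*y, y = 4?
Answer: -1274863/59858 ≈ -21.298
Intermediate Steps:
g(Q) = 12 (g(Q) = 3*4 = 12)
O(R, G) = 7/2 (O(R, G) = -½*(-7) = 7/2)
l = 1/173 ≈ 0.0057803
u(d) = (6 + 13*d)*(7/2 + d) (u(d) = (7/2 + d)*(6 + (d + 12*d)) = (7/2 + d)*(6 + 13*d) = (6 + 13*d)*(7/2 + d))
D = 1274863/59858 (D = 21 + 13*(1/173)² + (103/2)*(1/173) = 21 + 13*(1/29929) + 103/346 = 21 + 13/29929 + 103/346 = 1274863/59858 ≈ 21.298)
-D = -1*1274863/59858 = -1274863/59858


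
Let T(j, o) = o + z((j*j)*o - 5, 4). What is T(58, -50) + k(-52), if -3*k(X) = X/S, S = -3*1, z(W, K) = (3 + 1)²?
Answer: -358/9 ≈ -39.778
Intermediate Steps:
z(W, K) = 16 (z(W, K) = 4² = 16)
S = -3
T(j, o) = 16 + o (T(j, o) = o + 16 = 16 + o)
k(X) = X/9 (k(X) = -X/(3*(-3)) = -X*(-1)/(3*3) = -(-1)*X/9 = X/9)
T(58, -50) + k(-52) = (16 - 50) + (⅑)*(-52) = -34 - 52/9 = -358/9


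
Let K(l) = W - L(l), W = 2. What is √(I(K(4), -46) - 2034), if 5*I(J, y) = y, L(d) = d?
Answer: 2*I*√12770/5 ≈ 45.202*I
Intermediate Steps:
K(l) = 2 - l
I(J, y) = y/5
√(I(K(4), -46) - 2034) = √((⅕)*(-46) - 2034) = √(-46/5 - 2034) = √(-10216/5) = 2*I*√12770/5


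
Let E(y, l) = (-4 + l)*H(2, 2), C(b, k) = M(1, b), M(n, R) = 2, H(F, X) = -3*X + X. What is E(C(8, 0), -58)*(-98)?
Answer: -24304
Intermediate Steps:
H(F, X) = -2*X
C(b, k) = 2
E(y, l) = 16 - 4*l (E(y, l) = (-4 + l)*(-2*2) = (-4 + l)*(-4) = 16 - 4*l)
E(C(8, 0), -58)*(-98) = (16 - 4*(-58))*(-98) = (16 + 232)*(-98) = 248*(-98) = -24304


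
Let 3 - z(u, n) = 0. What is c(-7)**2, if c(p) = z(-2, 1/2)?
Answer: 9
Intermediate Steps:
z(u, n) = 3 (z(u, n) = 3 - 1*0 = 3 + 0 = 3)
c(p) = 3
c(-7)**2 = 3**2 = 9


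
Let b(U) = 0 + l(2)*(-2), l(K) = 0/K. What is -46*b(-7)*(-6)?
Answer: 0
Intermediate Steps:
l(K) = 0
b(U) = 0 (b(U) = 0 + 0*(-2) = 0 + 0 = 0)
-46*b(-7)*(-6) = -46*0*(-6) = 0*(-6) = 0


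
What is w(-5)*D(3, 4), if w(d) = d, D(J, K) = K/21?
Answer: -20/21 ≈ -0.95238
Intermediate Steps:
D(J, K) = K/21 (D(J, K) = K*(1/21) = K/21)
w(-5)*D(3, 4) = -5*4/21 = -20/21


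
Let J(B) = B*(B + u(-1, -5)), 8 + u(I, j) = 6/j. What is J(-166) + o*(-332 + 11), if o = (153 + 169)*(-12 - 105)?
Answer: 60612186/5 ≈ 1.2122e+7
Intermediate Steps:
o = -37674 (o = 322*(-117) = -37674)
u(I, j) = -8 + 6/j
J(B) = B*(-46/5 + B) (J(B) = B*(B + (-8 + 6/(-5))) = B*(B + (-8 + 6*(-⅕))) = B*(B + (-8 - 6/5)) = B*(B - 46/5) = B*(-46/5 + B))
J(-166) + o*(-332 + 11) = (⅕)*(-166)*(-46 + 5*(-166)) - 37674*(-332 + 11) = (⅕)*(-166)*(-46 - 830) - 37674*(-321) = (⅕)*(-166)*(-876) + 12093354 = 145416/5 + 12093354 = 60612186/5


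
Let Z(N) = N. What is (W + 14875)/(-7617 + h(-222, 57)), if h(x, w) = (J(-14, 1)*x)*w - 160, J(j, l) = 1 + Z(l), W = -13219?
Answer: -1656/33085 ≈ -0.050053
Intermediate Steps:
J(j, l) = 1 + l
h(x, w) = -160 + 2*w*x (h(x, w) = ((1 + 1)*x)*w - 160 = (2*x)*w - 160 = 2*w*x - 160 = -160 + 2*w*x)
(W + 14875)/(-7617 + h(-222, 57)) = (-13219 + 14875)/(-7617 + (-160 + 2*57*(-222))) = 1656/(-7617 + (-160 - 25308)) = 1656/(-7617 - 25468) = 1656/(-33085) = 1656*(-1/33085) = -1656/33085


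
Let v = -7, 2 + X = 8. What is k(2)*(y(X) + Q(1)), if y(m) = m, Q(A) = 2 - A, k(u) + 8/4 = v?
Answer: -63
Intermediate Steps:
X = 6 (X = -2 + 8 = 6)
k(u) = -9 (k(u) = -2 - 7 = -9)
k(2)*(y(X) + Q(1)) = -9*(6 + (2 - 1*1)) = -9*(6 + (2 - 1)) = -9*(6 + 1) = -9*7 = -63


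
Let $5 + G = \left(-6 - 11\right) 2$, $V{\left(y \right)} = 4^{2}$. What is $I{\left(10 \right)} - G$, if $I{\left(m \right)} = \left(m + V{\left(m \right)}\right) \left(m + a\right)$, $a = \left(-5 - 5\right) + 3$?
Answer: $117$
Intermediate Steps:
$V{\left(y \right)} = 16$
$a = -7$ ($a = -10 + 3 = -7$)
$G = -39$ ($G = -5 + \left(-6 - 11\right) 2 = -5 - 34 = -39$)
$I{\left(m \right)} = \left(-7 + m\right) \left(16 + m\right)$ ($I{\left(m \right)} = \left(m + 16\right) \left(m - 7\right) = \left(16 + m\right) \left(-7 + m\right) = \left(-7 + m\right) \left(16 + m\right)$)
$I{\left(10 \right)} - G = \left(-112 + 10^{2} + 9 \cdot 10\right) - -39 = \left(-112 + 100 + 90\right) + 39 = 78 + 39 = 117$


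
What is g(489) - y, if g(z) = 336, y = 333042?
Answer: -332706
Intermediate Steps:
g(489) - y = 336 - 1*333042 = 336 - 333042 = -332706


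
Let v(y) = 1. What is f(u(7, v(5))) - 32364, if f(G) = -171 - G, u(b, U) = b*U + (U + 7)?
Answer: -32550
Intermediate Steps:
u(b, U) = 7 + U + U*b (u(b, U) = U*b + (7 + U) = 7 + U + U*b)
f(u(7, v(5))) - 32364 = (-171 - (7 + 1 + 1*7)) - 32364 = (-171 - (7 + 1 + 7)) - 32364 = (-171 - 1*15) - 32364 = (-171 - 15) - 32364 = -186 - 32364 = -32550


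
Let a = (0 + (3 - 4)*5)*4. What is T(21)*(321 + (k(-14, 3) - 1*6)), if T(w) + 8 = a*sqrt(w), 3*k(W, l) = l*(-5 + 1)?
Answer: -2488 - 6220*sqrt(21) ≈ -30992.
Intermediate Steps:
k(W, l) = -4*l/3 (k(W, l) = (l*(-5 + 1))/3 = (l*(-4))/3 = (-4*l)/3 = -4*l/3)
a = -20 (a = (0 - 1*5)*4 = (0 - 5)*4 = -5*4 = -20)
T(w) = -8 - 20*sqrt(w)
T(21)*(321 + (k(-14, 3) - 1*6)) = (-8 - 20*sqrt(21))*(321 + (-4/3*3 - 1*6)) = (-8 - 20*sqrt(21))*(321 + (-4 - 6)) = (-8 - 20*sqrt(21))*(321 - 10) = (-8 - 20*sqrt(21))*311 = -2488 - 6220*sqrt(21)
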